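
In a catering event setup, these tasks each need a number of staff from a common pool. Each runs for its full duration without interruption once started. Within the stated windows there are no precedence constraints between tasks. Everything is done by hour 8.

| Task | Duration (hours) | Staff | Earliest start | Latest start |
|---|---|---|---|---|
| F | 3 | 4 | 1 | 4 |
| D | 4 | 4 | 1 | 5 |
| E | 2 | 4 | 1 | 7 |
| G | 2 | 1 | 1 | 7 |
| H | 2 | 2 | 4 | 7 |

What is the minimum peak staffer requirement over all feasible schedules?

8

Early-start (F@1, D@1, E@1, G@1, H@4) gives peak 13: h1:13  h2:13  h3:8  h4:6  h5:2  h6:0  h7:0  h8:0.
Shift E→4, G→5, H→5.
Schedule F@1, D@1, E@4, G@5, H@5: h1:8  h2:8  h3:8  h4:8  h5:7  h6:3  h7:0  h8:0 — peak 8.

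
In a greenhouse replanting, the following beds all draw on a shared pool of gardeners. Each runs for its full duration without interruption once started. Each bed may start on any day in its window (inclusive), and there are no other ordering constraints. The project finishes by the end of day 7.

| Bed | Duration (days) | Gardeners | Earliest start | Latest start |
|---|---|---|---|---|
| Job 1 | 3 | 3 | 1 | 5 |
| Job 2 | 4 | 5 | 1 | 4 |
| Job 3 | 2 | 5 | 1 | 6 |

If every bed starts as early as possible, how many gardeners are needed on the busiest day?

13

Early-start schedule: Job 1@1, Job 2@1, Job 3@1.
Load per day: day 1: 13, day 2: 13, day 3: 8, day 4: 5, day 5: 0, day 6: 0, day 7: 0.
Peak is 13.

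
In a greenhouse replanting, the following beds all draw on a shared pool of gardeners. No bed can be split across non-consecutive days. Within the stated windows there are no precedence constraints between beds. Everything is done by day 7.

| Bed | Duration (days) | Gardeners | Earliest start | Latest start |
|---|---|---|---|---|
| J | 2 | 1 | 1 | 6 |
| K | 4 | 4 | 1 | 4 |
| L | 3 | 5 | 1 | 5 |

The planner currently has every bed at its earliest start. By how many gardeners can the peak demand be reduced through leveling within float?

5

Early-start peak: d1:10  d2:10  d3:9  d4:4  d5:0  d6:0  d7:0 ⇒ 10.
Leveled (J@1, K@1, L@5): d1:5  d2:5  d3:4  d4:4  d5:5  d6:5  d7:5 ⇒ 5.
Reduction 10 − 5 = 5.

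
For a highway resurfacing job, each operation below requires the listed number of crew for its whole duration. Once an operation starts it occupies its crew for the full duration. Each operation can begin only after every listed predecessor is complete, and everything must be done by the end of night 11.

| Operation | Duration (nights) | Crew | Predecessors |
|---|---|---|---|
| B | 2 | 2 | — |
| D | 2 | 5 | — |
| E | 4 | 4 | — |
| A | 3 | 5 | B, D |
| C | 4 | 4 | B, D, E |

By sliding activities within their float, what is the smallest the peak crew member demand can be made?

Early-start (B@1, D@1, E@1, A@3, C@5) gives peak 11: n1:11  n2:11  n3:9  n4:9  n5:9  n6:4  n7:4  n8:4  n9:0  n10:0  n11:0.
Shift E→3, C→7.
Schedule B@1, D@1, E@3, A@3, C@7: n1:7  n2:7  n3:9  n4:9  n5:9  n6:4  n7:4  n8:4  n9:4  n10:4  n11:0 — peak 9.

9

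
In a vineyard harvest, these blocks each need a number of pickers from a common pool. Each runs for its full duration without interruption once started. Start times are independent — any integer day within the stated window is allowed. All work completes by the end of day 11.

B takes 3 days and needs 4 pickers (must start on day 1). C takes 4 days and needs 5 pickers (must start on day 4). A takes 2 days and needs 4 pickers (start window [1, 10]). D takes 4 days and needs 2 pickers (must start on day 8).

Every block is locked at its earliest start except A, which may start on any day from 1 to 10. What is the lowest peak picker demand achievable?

A@1: d1:8  d2:8  d3:4  d4:5  d5:5  d6:5  d7:5  d8:2  d9:2  d10:2  d11:2 → peak 8
A@2: d1:4  d2:8  d3:8  d4:5  d5:5  d6:5  d7:5  d8:2  d9:2  d10:2  d11:2 → peak 8
A@3: d1:4  d2:4  d3:8  d4:9  d5:5  d6:5  d7:5  d8:2  d9:2  d10:2  d11:2 → peak 9
A@4: d1:4  d2:4  d3:4  d4:9  d5:9  d6:5  d7:5  d8:2  d9:2  d10:2  d11:2 → peak 9
A@5: d1:4  d2:4  d3:4  d4:5  d5:9  d6:9  d7:5  d8:2  d9:2  d10:2  d11:2 → peak 9
A@6: d1:4  d2:4  d3:4  d4:5  d5:5  d6:9  d7:9  d8:2  d9:2  d10:2  d11:2 → peak 9
A@7: d1:4  d2:4  d3:4  d4:5  d5:5  d6:5  d7:9  d8:6  d9:2  d10:2  d11:2 → peak 9
A@8: d1:4  d2:4  d3:4  d4:5  d5:5  d6:5  d7:5  d8:6  d9:6  d10:2  d11:2 → peak 6
A@9: d1:4  d2:4  d3:4  d4:5  d5:5  d6:5  d7:5  d8:2  d9:6  d10:6  d11:2 → peak 6
A@10: d1:4  d2:4  d3:4  d4:5  d5:5  d6:5  d7:5  d8:2  d9:2  d10:6  d11:6 → peak 6
Best is A@8, peak 6.

6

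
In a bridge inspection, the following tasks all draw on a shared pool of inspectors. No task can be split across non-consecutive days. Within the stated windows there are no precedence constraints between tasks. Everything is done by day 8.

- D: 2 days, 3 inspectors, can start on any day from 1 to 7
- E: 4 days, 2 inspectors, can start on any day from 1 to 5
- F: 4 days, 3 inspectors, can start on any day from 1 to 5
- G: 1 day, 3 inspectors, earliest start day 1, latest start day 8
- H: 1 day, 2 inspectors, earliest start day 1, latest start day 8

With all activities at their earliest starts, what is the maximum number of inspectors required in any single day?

13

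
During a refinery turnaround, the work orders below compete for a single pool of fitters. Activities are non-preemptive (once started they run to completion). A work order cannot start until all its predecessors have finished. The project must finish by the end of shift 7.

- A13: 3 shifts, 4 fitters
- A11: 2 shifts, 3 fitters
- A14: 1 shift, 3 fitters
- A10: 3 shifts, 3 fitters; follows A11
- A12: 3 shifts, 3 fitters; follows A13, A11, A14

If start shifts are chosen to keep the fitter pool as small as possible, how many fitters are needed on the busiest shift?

7

Early-start (A13@1, A11@1, A14@1, A10@3, A12@4) gives peak 10: s1:10  s2:7  s3:7  s4:6  s5:6  s6:3  s7:0.
Shift A14→3, A10→4.
Schedule A13@1, A11@1, A14@3, A10@4, A12@4: s1:7  s2:7  s3:7  s4:6  s5:6  s6:6  s7:0 — peak 7.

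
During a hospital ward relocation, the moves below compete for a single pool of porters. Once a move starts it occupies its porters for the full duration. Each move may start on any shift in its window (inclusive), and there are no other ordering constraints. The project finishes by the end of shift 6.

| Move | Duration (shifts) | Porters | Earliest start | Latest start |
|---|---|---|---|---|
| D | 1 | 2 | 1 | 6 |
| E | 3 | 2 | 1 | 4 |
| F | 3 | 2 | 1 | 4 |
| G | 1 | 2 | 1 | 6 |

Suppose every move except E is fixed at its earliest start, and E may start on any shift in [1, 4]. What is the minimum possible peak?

6

E@1: s1:8  s2:4  s3:4  s4:0  s5:0  s6:0 → peak 8
E@2: s1:6  s2:4  s3:4  s4:2  s5:0  s6:0 → peak 6
E@3: s1:6  s2:2  s3:4  s4:2  s5:2  s6:0 → peak 6
E@4: s1:6  s2:2  s3:2  s4:2  s5:2  s6:2 → peak 6
Best is E@2, peak 6.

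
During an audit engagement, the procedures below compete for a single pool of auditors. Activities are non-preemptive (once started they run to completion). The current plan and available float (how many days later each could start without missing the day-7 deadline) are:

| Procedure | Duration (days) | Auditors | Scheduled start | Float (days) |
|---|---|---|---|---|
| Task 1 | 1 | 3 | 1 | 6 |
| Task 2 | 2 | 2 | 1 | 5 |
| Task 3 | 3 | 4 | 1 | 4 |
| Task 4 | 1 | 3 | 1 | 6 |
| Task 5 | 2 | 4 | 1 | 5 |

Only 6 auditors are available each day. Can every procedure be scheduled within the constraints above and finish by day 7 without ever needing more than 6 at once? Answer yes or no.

yes

Schedule Task 1@1, Task 2@1, Task 3@3, Task 4@2, Task 5@6: d1:5  d2:5  d3:4  d4:4  d5:4  d6:4  d7:4 — peak 5 ≤ 6.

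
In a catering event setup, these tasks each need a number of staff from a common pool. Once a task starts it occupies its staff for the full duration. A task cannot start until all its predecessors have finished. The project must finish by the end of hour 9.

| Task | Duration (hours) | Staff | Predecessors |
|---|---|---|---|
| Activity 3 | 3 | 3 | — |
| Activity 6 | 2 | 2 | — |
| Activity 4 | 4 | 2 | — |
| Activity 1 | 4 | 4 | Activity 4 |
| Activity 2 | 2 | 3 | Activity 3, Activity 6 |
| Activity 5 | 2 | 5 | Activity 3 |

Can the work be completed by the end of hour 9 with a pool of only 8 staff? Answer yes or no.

Schedule Activity 3@1, Activity 6@1, Activity 4@1, Activity 1@6, Activity 2@6, Activity 5@4: h1:7  h2:7  h3:5  h4:7  h5:5  h6:7  h7:7  h8:4  h9:4 — peak 7 ≤ 8.

yes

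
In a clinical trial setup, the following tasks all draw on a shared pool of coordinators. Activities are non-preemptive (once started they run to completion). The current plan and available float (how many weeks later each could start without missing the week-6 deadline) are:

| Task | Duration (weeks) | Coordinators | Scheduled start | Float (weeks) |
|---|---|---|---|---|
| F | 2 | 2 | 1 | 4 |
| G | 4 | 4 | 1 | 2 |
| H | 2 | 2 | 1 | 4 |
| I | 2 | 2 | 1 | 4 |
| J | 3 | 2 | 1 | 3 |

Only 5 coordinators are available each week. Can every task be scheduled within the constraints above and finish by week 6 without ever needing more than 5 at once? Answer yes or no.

no

Total coordinator-weeks = 34; over 6 weeks the average is 34/6 > 5, so some week must exceed 5.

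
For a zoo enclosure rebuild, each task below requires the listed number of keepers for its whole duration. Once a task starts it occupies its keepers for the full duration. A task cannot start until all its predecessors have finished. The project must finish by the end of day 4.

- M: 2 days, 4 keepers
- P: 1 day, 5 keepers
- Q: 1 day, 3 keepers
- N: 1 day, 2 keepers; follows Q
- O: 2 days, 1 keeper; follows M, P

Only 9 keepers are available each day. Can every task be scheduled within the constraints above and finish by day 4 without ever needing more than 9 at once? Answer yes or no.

yes

Schedule M@1, P@1, Q@2, N@3, O@3: d1:9  d2:7  d3:3  d4:1 — peak 9 ≤ 9.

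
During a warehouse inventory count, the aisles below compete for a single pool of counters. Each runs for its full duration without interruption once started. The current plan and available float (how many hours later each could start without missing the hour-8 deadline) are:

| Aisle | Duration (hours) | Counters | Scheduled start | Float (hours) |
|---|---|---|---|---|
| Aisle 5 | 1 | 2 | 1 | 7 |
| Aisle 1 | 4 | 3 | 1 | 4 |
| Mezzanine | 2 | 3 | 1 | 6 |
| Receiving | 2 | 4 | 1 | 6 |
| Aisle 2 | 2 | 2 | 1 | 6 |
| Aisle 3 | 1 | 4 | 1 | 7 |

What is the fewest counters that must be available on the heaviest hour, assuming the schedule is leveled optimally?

Early-start (Aisle 5@1, Aisle 1@1, Mezzanine@1, Receiving@1, Aisle 2@1, Aisle 3@1) gives peak 18: h1:18  h2:12  h3:3  h4:3  h5:0  h6:0  h7:0  h8:0.
Shift Mezzanine→2, Receiving→5, Aisle 2→4, Aisle 3→7.
Schedule Aisle 5@1, Aisle 1@1, Mezzanine@2, Receiving@5, Aisle 2@4, Aisle 3@7: h1:5  h2:6  h3:6  h4:5  h5:6  h6:4  h7:4  h8:0 — peak 6.

6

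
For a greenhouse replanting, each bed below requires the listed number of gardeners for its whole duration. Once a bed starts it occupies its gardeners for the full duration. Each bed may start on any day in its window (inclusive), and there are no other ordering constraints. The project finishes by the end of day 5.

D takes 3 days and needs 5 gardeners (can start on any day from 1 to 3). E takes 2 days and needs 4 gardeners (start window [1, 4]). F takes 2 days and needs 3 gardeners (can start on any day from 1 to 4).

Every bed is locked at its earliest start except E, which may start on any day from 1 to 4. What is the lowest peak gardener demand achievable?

E@1: d1:12  d2:12  d3:5  d4:0  d5:0 → peak 12
E@2: d1:8  d2:12  d3:9  d4:0  d5:0 → peak 12
E@3: d1:8  d2:8  d3:9  d4:4  d5:0 → peak 9
E@4: d1:8  d2:8  d3:5  d4:4  d5:4 → peak 8
Best is E@4, peak 8.

8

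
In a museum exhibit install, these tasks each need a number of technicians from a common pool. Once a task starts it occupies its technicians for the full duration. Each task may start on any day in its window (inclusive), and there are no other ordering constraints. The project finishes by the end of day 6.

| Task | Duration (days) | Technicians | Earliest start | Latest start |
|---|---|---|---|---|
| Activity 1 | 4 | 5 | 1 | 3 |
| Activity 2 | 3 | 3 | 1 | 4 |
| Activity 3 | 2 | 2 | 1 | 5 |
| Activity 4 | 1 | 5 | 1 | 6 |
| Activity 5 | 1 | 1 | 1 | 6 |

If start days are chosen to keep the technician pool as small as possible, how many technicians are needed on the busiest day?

Early-start (Activity 1@1, Activity 2@1, Activity 3@1, Activity 4@1, Activity 5@1) gives peak 16: d1:16  d2:10  d3:8  d4:5  d5:0  d6:0.
Shift Activity 3→4, Activity 4→5, Activity 5→4.
Schedule Activity 1@1, Activity 2@1, Activity 3@4, Activity 4@5, Activity 5@4: d1:8  d2:8  d3:8  d4:8  d5:7  d6:0 — peak 8.

8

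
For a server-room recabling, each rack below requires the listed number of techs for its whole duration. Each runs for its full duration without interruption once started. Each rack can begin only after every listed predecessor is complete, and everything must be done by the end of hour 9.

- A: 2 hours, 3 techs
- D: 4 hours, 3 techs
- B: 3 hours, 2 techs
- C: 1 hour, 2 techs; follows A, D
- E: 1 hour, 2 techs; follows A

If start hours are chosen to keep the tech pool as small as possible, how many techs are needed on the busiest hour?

4

Early-start (A@1, D@1, B@1, C@5, E@3) gives peak 8: h1:8  h2:8  h3:7  h4:3  h5:2  h6:0  h7:0  h8:0  h9:0.
Shift D→3, B→7, C→7, E→8.
Schedule A@1, D@3, B@7, C@7, E@8: h1:3  h2:3  h3:3  h4:3  h5:3  h6:3  h7:4  h8:4  h9:2 — peak 4.
Total tech-hours = 28 over 9 hours ⇒ peak ≥ ⌈28/9⌉ = 4, so 4 is optimal.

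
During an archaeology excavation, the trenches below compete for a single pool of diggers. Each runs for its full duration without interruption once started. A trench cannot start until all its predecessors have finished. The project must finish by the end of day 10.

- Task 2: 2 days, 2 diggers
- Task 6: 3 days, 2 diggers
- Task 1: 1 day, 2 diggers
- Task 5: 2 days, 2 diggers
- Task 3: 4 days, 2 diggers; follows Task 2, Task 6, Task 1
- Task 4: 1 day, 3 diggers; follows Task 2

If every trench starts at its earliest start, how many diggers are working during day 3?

At early start, day 3 has: Task 6, Task 4.
Demand: 2 + 3 = 5.

5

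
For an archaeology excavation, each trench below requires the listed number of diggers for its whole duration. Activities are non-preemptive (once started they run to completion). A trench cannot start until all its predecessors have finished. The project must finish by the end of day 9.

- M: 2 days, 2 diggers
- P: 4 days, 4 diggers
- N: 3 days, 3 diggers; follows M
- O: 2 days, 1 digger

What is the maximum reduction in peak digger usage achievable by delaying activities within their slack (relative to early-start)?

3

Early-start peak: d1:7  d2:7  d3:7  d4:7  d5:3  d6:0  d7:0  d8:0  d9:0 ⇒ 7.
Leveled (M@1, P@3, N@7, O@1): d1:3  d2:3  d3:4  d4:4  d5:4  d6:4  d7:3  d8:3  d9:3 ⇒ 4.
Reduction 7 − 4 = 3.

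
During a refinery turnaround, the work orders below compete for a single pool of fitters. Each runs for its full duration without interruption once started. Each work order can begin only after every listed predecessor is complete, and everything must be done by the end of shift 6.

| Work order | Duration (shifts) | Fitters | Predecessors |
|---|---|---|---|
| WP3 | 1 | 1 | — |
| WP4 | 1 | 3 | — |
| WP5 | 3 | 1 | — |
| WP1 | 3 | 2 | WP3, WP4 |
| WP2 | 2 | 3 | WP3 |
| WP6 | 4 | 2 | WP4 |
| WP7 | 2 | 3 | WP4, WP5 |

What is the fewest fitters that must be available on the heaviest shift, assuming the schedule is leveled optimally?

Early-start (WP3@1, WP4@1, WP5@1, WP1@2, WP2@2, WP6@2, WP7@4) gives peak 8: s1:5  s2:8  s3:8  s4:7  s5:5  s6:0.
Shift WP1→4.
Schedule WP3@1, WP4@1, WP5@1, WP1@4, WP2@2, WP6@2, WP7@4: s1:5  s2:6  s3:6  s4:7  s5:7  s6:2 — peak 7.

7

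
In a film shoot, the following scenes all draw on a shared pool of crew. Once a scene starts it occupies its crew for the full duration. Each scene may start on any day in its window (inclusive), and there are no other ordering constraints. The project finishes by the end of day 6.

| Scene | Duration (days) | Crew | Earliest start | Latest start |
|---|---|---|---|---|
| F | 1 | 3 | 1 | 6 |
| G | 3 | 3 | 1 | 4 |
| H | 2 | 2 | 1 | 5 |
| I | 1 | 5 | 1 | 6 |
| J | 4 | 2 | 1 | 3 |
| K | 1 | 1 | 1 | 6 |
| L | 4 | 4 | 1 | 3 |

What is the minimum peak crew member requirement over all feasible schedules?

Early-start (F@1, G@1, H@1, I@1, J@1, K@1, L@1) gives peak 20: d1:20  d2:11  d3:9  d4:6  d5:0  d6:0.
Shift I→6, J→2, L→3.
Schedule F@1, G@1, H@1, I@6, J@2, K@1, L@3: d1:9  d2:7  d3:9  d4:6  d5:6  d6:9 — peak 9.

9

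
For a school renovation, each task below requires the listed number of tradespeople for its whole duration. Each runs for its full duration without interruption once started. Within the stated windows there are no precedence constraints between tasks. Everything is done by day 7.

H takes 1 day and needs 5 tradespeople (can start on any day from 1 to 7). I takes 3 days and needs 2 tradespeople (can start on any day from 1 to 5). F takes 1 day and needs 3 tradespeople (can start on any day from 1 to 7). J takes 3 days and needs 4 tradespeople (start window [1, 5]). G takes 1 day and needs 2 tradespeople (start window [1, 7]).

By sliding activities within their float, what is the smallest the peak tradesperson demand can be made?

Early-start (H@1, I@1, F@1, J@1, G@1) gives peak 16: d1:16  d2:6  d3:6  d4:0  d5:0  d6:0  d7:0.
Shift I→2, F→2, J→5, G→3.
Schedule H@1, I@2, F@2, J@5, G@3: d1:5  d2:5  d3:4  d4:2  d5:4  d6:4  d7:4 — peak 5.

5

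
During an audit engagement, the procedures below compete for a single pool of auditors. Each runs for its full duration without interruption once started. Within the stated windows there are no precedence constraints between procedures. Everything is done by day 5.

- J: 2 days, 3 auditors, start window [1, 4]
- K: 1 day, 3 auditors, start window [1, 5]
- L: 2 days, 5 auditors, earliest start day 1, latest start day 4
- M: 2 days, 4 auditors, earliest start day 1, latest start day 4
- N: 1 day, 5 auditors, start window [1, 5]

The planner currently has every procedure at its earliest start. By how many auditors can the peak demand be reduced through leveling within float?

12

Early-start peak: d1:20  d2:12  d3:0  d4:0  d5:0 ⇒ 20.
Leveled (J@1, K@3, L@1, M@3, N@5): d1:8  d2:8  d3:7  d4:4  d5:5 ⇒ 8.
Reduction 20 − 8 = 12.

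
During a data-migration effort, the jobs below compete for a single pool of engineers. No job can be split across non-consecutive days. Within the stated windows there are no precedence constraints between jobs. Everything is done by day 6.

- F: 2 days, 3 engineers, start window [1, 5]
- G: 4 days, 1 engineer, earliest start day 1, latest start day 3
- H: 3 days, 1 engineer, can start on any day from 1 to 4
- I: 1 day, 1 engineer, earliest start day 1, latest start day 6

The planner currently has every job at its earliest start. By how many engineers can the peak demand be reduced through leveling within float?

3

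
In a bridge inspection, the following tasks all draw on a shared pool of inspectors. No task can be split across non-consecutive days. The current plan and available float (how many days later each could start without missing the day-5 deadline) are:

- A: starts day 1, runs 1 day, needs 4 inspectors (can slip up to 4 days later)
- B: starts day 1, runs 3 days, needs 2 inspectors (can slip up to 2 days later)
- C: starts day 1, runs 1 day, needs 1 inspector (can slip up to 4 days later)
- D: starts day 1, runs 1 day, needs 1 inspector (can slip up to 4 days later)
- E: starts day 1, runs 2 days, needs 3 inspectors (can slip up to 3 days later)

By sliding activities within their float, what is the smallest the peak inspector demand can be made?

Early-start (A@1, B@1, C@1, D@1, E@1) gives peak 11: d1:11  d2:5  d3:2  d4:0  d5:0.
Shift B→2, D→2, E→3.
Schedule A@1, B@2, C@1, D@2, E@3: d1:5  d2:3  d3:5  d4:5  d5:0 — peak 5.

5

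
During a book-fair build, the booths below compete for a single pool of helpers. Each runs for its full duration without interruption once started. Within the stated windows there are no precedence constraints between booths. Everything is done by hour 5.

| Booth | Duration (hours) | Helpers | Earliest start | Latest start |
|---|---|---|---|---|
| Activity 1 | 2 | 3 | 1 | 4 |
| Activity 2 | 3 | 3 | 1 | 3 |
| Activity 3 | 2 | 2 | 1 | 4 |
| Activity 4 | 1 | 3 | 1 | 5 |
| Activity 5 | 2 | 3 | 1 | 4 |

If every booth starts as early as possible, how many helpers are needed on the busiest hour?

14

Early-start schedule: Activity 1@1, Activity 2@1, Activity 3@1, Activity 4@1, Activity 5@1.
Load per hour: hour 1: 14, hour 2: 11, hour 3: 3, hour 4: 0, hour 5: 0.
Peak is 14.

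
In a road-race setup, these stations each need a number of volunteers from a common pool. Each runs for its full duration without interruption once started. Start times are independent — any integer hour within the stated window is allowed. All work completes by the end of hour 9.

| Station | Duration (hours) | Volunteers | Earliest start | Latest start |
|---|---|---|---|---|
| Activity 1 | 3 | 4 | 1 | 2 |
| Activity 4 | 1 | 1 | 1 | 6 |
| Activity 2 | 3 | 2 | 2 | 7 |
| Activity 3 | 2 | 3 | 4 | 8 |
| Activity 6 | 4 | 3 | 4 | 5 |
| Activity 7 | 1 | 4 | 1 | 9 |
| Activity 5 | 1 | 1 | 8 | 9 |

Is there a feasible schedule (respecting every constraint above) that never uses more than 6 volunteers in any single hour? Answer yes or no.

Schedule Activity 1@1, Activity 4@1, Activity 2@2, Activity 3@4, Activity 6@5, Activity 7@9, Activity 5@8: h1:5  h2:6  h3:6  h4:5  h5:6  h6:3  h7:3  h8:4  h9:4 — peak 6 ≤ 6.

yes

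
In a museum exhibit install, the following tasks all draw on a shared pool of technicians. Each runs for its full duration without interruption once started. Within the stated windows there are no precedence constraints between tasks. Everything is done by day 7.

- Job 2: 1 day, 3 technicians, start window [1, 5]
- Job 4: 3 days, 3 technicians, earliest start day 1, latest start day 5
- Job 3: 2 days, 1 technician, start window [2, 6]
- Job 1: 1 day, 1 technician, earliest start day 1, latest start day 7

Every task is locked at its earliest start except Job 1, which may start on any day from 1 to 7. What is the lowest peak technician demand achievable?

Job 1@1: d1:7  d2:4  d3:4  d4:0  d5:0  d6:0  d7:0 → peak 7
Job 1@2: d1:6  d2:5  d3:4  d4:0  d5:0  d6:0  d7:0 → peak 6
Job 1@3: d1:6  d2:4  d3:5  d4:0  d5:0  d6:0  d7:0 → peak 6
Job 1@4: d1:6  d2:4  d3:4  d4:1  d5:0  d6:0  d7:0 → peak 6
Job 1@5: d1:6  d2:4  d3:4  d4:0  d5:1  d6:0  d7:0 → peak 6
Job 1@6: d1:6  d2:4  d3:4  d4:0  d5:0  d6:1  d7:0 → peak 6
Job 1@7: d1:6  d2:4  d3:4  d4:0  d5:0  d6:0  d7:1 → peak 6
Best is Job 1@2, peak 6.

6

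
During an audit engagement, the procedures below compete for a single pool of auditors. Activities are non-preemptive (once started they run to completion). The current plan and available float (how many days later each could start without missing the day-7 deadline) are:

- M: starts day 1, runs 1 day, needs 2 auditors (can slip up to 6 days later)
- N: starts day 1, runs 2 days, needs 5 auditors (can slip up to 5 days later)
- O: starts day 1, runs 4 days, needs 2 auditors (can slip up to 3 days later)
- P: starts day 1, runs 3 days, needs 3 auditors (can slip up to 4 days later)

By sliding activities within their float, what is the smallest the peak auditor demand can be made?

Early-start (M@1, N@1, O@1, P@1) gives peak 12: d1:12  d2:10  d3:5  d4:2  d5:0  d6:0  d7:0.
Shift N→2, O→4, P→4.
Schedule M@1, N@2, O@4, P@4: d1:2  d2:5  d3:5  d4:5  d5:5  d6:5  d7:2 — peak 5.
Total auditor-days = 29 over 7 days ⇒ peak ≥ ⌈29/7⌉ = 5, so 5 is optimal.

5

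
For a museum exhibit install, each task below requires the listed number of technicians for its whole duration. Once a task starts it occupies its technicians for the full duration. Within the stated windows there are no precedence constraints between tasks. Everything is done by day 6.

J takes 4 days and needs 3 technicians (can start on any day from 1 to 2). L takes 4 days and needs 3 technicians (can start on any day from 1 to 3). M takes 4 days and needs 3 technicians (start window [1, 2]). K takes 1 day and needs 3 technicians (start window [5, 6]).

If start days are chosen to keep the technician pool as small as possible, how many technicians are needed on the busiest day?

Schedule J@1, L@1, M@1, K@5: d1:9  d2:9  d3:9  d4:9  d5:3  d6:0 — peak 9.
No arrangement of the 24 feasible schedules does better.

9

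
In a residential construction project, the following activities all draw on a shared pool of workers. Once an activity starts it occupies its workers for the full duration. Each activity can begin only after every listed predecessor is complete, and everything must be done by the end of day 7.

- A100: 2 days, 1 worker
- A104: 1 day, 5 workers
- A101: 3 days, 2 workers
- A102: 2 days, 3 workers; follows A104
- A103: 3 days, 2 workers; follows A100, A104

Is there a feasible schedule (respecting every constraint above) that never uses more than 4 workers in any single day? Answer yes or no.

no

The minimum achievable peak is 5; 4 < 5, so no feasible schedule stays within the cap.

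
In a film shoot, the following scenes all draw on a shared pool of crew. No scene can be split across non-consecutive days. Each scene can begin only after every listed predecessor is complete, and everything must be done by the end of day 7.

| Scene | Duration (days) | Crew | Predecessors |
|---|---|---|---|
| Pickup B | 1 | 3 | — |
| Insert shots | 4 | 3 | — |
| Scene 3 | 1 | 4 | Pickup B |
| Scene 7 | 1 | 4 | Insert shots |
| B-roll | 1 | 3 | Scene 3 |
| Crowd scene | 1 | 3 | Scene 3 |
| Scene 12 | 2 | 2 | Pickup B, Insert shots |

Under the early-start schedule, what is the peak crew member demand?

Early-start schedule: Pickup B@1, Insert shots@1, Scene 3@2, Scene 7@5, B-roll@3, Crowd scene@3, Scene 12@5.
Load per day: day 1: 6, day 2: 7, day 3: 9, day 4: 3, day 5: 6, day 6: 2, day 7: 0.
Peak is 9.

9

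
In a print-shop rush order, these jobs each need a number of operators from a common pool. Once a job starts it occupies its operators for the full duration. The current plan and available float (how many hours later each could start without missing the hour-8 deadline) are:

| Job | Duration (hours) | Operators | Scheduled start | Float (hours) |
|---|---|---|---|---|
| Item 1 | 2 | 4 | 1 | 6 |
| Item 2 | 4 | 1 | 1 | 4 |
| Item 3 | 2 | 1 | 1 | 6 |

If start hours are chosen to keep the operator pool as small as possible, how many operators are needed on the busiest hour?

Early-start (Item 1@1, Item 2@1, Item 3@1) gives peak 6: h1:6  h2:6  h3:1  h4:1  h5:0  h6:0  h7:0  h8:0.
Shift Item 2→3, Item 3→3.
Schedule Item 1@1, Item 2@3, Item 3@3: h1:4  h2:4  h3:2  h4:2  h5:1  h6:1  h7:0  h8:0 — peak 4.

4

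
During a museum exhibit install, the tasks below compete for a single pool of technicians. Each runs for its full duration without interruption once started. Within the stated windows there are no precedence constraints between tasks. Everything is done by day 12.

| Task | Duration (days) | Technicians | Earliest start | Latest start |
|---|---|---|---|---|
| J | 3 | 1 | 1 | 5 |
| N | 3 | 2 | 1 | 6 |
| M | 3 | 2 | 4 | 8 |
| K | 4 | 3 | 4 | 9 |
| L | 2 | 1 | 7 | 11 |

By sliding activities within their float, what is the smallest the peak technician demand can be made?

Early-start (J@1, N@1, M@4, K@4, L@7) gives peak 5: d1:3  d2:3  d3:3  d4:5  d5:5  d6:5  d7:4  d8:1  d9:0  d10:0  d11:0  d12:0.
Shift K→7, L→11.
Schedule J@1, N@1, M@4, K@7, L@11: d1:3  d2:3  d3:3  d4:2  d5:2  d6:2  d7:3  d8:3  d9:3  d10:3  d11:1  d12:1 — peak 3.
Total technician-days = 29 over 12 days ⇒ peak ≥ ⌈29/12⌉ = 3, so 3 is optimal.

3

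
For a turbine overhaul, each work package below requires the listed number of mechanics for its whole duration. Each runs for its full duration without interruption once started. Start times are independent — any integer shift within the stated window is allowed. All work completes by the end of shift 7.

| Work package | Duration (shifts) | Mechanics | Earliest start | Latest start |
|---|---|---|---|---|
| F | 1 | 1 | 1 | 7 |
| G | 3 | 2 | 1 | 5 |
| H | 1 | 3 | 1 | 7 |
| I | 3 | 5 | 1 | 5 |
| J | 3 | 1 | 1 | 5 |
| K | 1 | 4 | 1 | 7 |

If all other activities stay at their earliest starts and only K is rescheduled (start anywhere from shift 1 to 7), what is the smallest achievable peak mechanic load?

12

K@1: s1:16  s2:8  s3:8  s4:0  s5:0  s6:0  s7:0 → peak 16
K@2: s1:12  s2:12  s3:8  s4:0  s5:0  s6:0  s7:0 → peak 12
K@3: s1:12  s2:8  s3:12  s4:0  s5:0  s6:0  s7:0 → peak 12
K@4: s1:12  s2:8  s3:8  s4:4  s5:0  s6:0  s7:0 → peak 12
K@5: s1:12  s2:8  s3:8  s4:0  s5:4  s6:0  s7:0 → peak 12
K@6: s1:12  s2:8  s3:8  s4:0  s5:0  s6:4  s7:0 → peak 12
K@7: s1:12  s2:8  s3:8  s4:0  s5:0  s6:0  s7:4 → peak 12
Best is K@2, peak 12.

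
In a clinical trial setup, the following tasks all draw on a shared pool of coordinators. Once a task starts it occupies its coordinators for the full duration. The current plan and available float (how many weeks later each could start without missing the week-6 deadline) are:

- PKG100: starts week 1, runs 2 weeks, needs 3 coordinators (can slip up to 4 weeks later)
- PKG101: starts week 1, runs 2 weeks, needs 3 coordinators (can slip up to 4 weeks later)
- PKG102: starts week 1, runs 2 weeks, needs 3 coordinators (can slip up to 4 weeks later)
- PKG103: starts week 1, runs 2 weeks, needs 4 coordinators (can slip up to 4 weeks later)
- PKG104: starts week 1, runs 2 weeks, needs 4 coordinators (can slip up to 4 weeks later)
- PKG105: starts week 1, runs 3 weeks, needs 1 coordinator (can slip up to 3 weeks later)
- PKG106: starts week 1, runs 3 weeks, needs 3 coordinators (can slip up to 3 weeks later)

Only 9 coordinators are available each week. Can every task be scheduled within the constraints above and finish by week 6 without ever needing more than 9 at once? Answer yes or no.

Schedule PKG100@1, PKG101@1, PKG102@1, PKG103@3, PKG104@5, PKG105@3, PKG106@3: w1:9  w2:9  w3:8  w4:8  w5:8  w6:4 — peak 9 ≤ 9.

yes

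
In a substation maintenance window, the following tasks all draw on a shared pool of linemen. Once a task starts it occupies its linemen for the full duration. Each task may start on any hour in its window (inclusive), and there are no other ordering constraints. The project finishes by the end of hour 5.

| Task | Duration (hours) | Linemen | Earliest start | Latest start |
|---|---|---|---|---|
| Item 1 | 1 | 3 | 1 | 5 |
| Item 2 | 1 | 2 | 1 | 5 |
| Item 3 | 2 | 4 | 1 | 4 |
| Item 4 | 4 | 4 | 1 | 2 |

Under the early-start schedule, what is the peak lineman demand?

13

Early-start schedule: Item 1@1, Item 2@1, Item 3@1, Item 4@1.
Load per hour: hour 1: 13, hour 2: 8, hour 3: 4, hour 4: 4, hour 5: 0.
Peak is 13.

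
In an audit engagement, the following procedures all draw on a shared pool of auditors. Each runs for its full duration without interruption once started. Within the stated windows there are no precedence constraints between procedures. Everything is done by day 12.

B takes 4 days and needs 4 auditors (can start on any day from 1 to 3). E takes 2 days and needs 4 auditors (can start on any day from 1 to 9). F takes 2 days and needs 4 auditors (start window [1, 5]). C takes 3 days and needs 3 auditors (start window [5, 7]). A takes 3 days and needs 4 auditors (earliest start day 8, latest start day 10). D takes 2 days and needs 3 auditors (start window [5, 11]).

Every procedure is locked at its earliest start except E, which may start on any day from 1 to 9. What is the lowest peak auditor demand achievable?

E@1: d1:12  d2:12  d3:4  d4:4  d5:6  d6:6  d7:3  d8:4  d9:4  d10:4  d11:0  d12:0 → peak 12
E@2: d1:8  d2:12  d3:8  d4:4  d5:6  d6:6  d7:3  d8:4  d9:4  d10:4  d11:0  d12:0 → peak 12
E@3: d1:8  d2:8  d3:8  d4:8  d5:6  d6:6  d7:3  d8:4  d9:4  d10:4  d11:0  d12:0 → peak 8
E@4: d1:8  d2:8  d3:4  d4:8  d5:10  d6:6  d7:3  d8:4  d9:4  d10:4  d11:0  d12:0 → peak 10
E@5: d1:8  d2:8  d3:4  d4:4  d5:10  d6:10  d7:3  d8:4  d9:4  d10:4  d11:0  d12:0 → peak 10
E@6: d1:8  d2:8  d3:4  d4:4  d5:6  d6:10  d7:7  d8:4  d9:4  d10:4  d11:0  d12:0 → peak 10
E@7: d1:8  d2:8  d3:4  d4:4  d5:6  d6:6  d7:7  d8:8  d9:4  d10:4  d11:0  d12:0 → peak 8
E@8: d1:8  d2:8  d3:4  d4:4  d5:6  d6:6  d7:3  d8:8  d9:8  d10:4  d11:0  d12:0 → peak 8
E@9: d1:8  d2:8  d3:4  d4:4  d5:6  d6:6  d7:3  d8:4  d9:8  d10:8  d11:0  d12:0 → peak 8
Best is E@3, peak 8.

8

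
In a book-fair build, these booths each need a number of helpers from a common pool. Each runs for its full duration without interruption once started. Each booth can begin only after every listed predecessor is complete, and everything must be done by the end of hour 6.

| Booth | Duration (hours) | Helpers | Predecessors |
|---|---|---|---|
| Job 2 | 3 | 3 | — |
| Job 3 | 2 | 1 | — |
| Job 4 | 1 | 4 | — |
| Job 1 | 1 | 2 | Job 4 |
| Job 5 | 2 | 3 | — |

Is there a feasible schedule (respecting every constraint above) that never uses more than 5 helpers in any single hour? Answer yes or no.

Schedule Job 2@1, Job 3@1, Job 4@4, Job 1@5, Job 5@5: h1:4  h2:4  h3:3  h4:4  h5:5  h6:3 — peak 5 ≤ 5.

yes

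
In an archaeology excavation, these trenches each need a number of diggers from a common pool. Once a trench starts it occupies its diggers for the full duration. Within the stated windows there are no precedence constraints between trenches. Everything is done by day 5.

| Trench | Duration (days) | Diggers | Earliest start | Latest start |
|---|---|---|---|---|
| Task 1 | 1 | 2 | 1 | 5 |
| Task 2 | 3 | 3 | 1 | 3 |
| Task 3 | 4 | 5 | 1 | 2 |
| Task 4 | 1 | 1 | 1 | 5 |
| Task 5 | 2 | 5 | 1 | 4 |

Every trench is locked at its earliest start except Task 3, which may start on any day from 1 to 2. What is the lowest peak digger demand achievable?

Task 3@1: d1:16  d2:13  d3:8  d4:5  d5:0 → peak 16
Task 3@2: d1:11  d2:13  d3:8  d4:5  d5:5 → peak 13
Best is Task 3@2, peak 13.

13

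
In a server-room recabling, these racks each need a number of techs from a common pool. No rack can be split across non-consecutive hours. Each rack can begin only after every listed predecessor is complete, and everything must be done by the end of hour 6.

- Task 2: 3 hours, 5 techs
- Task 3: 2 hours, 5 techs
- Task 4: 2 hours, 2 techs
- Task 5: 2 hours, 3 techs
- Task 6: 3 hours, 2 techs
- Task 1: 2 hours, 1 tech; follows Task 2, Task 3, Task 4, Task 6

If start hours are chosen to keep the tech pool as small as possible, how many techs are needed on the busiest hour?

12

Early-start (Task 2@1, Task 3@1, Task 4@1, Task 5@1, Task 6@1, Task 1@4) gives peak 17: h1:17  h2:17  h3:7  h4:1  h5:1  h6:0.
Shift Task 4→3, Task 5→3, Task 1→5.
Schedule Task 2@1, Task 3@1, Task 4@3, Task 5@3, Task 6@1, Task 1@5: h1:12  h2:12  h3:12  h4:5  h5:1  h6:1 — peak 12.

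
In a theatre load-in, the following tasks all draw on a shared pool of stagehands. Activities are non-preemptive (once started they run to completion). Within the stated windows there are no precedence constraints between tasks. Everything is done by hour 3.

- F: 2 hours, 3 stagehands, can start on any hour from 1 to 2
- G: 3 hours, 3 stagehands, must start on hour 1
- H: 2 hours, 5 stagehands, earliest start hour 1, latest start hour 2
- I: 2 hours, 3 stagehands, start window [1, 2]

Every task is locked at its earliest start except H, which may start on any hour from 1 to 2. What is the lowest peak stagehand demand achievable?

14

H@1: h1:14  h2:14  h3:3 → peak 14
H@2: h1:9  h2:14  h3:8 → peak 14
Best is H@1, peak 14.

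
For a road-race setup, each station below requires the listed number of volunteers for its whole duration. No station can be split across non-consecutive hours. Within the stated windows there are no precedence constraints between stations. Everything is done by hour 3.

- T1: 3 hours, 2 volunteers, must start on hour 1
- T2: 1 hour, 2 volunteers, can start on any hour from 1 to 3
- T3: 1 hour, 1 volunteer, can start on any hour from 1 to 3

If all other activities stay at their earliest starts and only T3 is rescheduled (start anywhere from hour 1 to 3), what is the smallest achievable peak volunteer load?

4

T3@1: h1:5  h2:2  h3:2 → peak 5
T3@2: h1:4  h2:3  h3:2 → peak 4
T3@3: h1:4  h2:2  h3:3 → peak 4
Best is T3@2, peak 4.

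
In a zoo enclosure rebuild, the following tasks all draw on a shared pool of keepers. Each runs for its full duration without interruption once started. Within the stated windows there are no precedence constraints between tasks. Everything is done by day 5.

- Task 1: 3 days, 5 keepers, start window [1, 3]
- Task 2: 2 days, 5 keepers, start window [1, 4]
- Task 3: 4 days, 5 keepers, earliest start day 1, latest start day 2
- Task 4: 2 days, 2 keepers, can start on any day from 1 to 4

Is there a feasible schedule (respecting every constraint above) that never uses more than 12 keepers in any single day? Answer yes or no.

Schedule Task 1@1, Task 2@4, Task 3@1, Task 4@1: d1:12  d2:12  d3:10  d4:10  d5:5 — peak 12 ≤ 12.

yes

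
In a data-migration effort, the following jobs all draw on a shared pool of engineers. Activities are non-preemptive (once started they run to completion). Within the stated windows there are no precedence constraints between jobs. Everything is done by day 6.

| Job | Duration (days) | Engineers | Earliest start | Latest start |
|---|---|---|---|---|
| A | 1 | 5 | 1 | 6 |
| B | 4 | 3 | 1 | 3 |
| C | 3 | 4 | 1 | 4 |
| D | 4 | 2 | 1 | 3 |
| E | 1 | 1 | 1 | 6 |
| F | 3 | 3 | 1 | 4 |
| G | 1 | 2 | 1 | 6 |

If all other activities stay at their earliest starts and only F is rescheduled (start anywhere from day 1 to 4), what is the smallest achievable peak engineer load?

F@1: d1:20  d2:12  d3:12  d4:5  d5:0  d6:0 → peak 20
F@2: d1:17  d2:12  d3:12  d4:8  d5:0  d6:0 → peak 17
F@3: d1:17  d2:9  d3:12  d4:8  d5:3  d6:0 → peak 17
F@4: d1:17  d2:9  d3:9  d4:8  d5:3  d6:3 → peak 17
Best is F@2, peak 17.

17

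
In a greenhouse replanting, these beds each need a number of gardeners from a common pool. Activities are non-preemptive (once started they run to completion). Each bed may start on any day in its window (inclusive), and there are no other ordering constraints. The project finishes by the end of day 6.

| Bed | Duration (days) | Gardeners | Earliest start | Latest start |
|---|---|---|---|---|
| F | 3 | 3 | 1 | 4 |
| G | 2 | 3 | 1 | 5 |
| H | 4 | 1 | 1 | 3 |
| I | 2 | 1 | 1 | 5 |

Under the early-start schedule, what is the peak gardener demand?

8

Early-start schedule: F@1, G@1, H@1, I@1.
Load per day: day 1: 8, day 2: 8, day 3: 4, day 4: 1, day 5: 0, day 6: 0.
Peak is 8.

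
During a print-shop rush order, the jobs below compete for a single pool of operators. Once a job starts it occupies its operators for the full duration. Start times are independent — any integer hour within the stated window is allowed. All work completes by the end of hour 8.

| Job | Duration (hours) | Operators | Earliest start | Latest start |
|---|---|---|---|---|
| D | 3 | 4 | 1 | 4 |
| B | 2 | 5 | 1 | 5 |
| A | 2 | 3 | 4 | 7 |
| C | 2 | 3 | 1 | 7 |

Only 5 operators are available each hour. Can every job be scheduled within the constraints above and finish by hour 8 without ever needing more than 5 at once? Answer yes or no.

no

The minimum achievable peak is 6; 5 < 6, so no feasible schedule stays within the cap.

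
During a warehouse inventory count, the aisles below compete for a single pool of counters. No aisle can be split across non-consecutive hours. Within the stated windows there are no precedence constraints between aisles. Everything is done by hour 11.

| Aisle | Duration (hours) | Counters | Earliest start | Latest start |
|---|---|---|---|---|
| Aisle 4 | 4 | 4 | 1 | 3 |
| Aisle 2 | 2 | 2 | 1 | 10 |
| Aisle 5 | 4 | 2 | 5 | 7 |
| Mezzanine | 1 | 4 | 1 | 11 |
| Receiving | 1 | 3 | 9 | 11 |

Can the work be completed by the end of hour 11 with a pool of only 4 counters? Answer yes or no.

Schedule Aisle 4@1, Aisle 2@5, Aisle 5@5, Mezzanine@9, Receiving@10: h1:4  h2:4  h3:4  h4:4  h5:4  h6:4  h7:2  h8:2  h9:4  h10:3  h11:0 — peak 4 ≤ 4.

yes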